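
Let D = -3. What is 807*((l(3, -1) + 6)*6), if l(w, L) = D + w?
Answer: 29052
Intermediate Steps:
l(w, L) = -3 + w
807*((l(3, -1) + 6)*6) = 807*(((-3 + 3) + 6)*6) = 807*((0 + 6)*6) = 807*(6*6) = 807*36 = 29052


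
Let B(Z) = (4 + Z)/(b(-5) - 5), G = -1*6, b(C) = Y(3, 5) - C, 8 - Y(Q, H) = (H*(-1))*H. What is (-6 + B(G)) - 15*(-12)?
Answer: 5740/33 ≈ 173.94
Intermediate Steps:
Y(Q, H) = 8 + H² (Y(Q, H) = 8 - H*(-1)*H = 8 - (-H)*H = 8 - (-1)*H² = 8 + H²)
b(C) = 33 - C (b(C) = (8 + 5²) - C = (8 + 25) - C = 33 - C)
G = -6
B(Z) = 4/33 + Z/33 (B(Z) = (4 + Z)/((33 - 1*(-5)) - 5) = (4 + Z)/((33 + 5) - 5) = (4 + Z)/(38 - 5) = (4 + Z)/33 = (4 + Z)*(1/33) = 4/33 + Z/33)
(-6 + B(G)) - 15*(-12) = (-6 + (4/33 + (1/33)*(-6))) - 15*(-12) = (-6 + (4/33 - 2/11)) + 180 = (-6 - 2/33) + 180 = -200/33 + 180 = 5740/33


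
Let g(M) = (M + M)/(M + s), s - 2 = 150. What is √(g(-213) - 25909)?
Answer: I*√96381403/61 ≈ 160.94*I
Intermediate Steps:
s = 152 (s = 2 + 150 = 152)
g(M) = 2*M/(152 + M) (g(M) = (M + M)/(M + 152) = (2*M)/(152 + M) = 2*M/(152 + M))
√(g(-213) - 25909) = √(2*(-213)/(152 - 213) - 25909) = √(2*(-213)/(-61) - 25909) = √(2*(-213)*(-1/61) - 25909) = √(426/61 - 25909) = √(-1580023/61) = I*√96381403/61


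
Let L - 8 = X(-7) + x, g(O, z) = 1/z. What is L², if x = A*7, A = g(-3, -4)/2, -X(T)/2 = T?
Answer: 28561/64 ≈ 446.27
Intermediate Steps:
X(T) = -2*T
A = -⅛ (A = 1/(-4*2) = -¼*½ = -⅛ ≈ -0.12500)
x = -7/8 (x = -⅛*7 = -7/8 ≈ -0.87500)
L = 169/8 (L = 8 + (-2*(-7) - 7/8) = 8 + (14 - 7/8) = 8 + 105/8 = 169/8 ≈ 21.125)
L² = (169/8)² = 28561/64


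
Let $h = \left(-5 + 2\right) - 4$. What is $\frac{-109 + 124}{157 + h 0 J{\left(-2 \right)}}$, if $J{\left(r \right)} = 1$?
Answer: $\frac{15}{157} \approx 0.095541$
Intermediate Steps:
$h = -7$ ($h = -3 - 4 = -7$)
$\frac{-109 + 124}{157 + h 0 J{\left(-2 \right)}} = \frac{-109 + 124}{157 + \left(-7\right) 0 \cdot 1} = \frac{15}{157 + 0 \cdot 1} = \frac{15}{157 + 0} = \frac{15}{157}$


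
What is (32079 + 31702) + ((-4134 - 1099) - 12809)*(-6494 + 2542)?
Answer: 71365765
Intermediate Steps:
(32079 + 31702) + ((-4134 - 1099) - 12809)*(-6494 + 2542) = 63781 + (-5233 - 12809)*(-3952) = 63781 - 18042*(-3952) = 63781 + 71301984 = 71365765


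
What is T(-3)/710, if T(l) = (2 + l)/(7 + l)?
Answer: -1/2840 ≈ -0.00035211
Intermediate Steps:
T(l) = (2 + l)/(7 + l)
T(-3)/710 = ((2 - 3)/(7 - 3))/710 = (-1/4)*(1/710) = ((¼)*(-1))*(1/710) = -¼*1/710 = -1/2840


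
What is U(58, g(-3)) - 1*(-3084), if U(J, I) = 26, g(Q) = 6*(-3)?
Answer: 3110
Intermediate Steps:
g(Q) = -18
U(58, g(-3)) - 1*(-3084) = 26 - 1*(-3084) = 26 + 3084 = 3110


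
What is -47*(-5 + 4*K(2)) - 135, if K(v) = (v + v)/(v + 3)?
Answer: -252/5 ≈ -50.400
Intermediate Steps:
K(v) = 2*v/(3 + v) (K(v) = (2*v)/(3 + v) = 2*v/(3 + v))
-47*(-5 + 4*K(2)) - 135 = -47*(-5 + 4*(2*2/(3 + 2))) - 135 = -47*(-5 + 4*(2*2/5)) - 135 = -47*(-5 + 4*(2*2*(⅕))) - 135 = -47*(-5 + 4*(⅘)) - 135 = -47*(-5 + 16/5) - 135 = -47*(-9/5) - 135 = 423/5 - 135 = -252/5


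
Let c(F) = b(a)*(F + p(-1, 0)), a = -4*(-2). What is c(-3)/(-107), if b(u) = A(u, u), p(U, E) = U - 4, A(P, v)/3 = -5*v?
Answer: -960/107 ≈ -8.9720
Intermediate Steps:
a = 8
A(P, v) = -15*v (A(P, v) = 3*(-5*v) = -15*v)
p(U, E) = -4 + U
b(u) = -15*u
c(F) = 600 - 120*F (c(F) = (-15*8)*(F + (-4 - 1)) = -120*(F - 5) = -120*(-5 + F) = 600 - 120*F)
c(-3)/(-107) = (600 - 120*(-3))/(-107) = (600 + 360)*(-1/107) = 960*(-1/107) = -960/107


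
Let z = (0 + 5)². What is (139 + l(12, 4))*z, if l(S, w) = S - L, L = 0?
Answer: 3775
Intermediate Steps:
l(S, w) = S (l(S, w) = S - 1*0 = S + 0 = S)
z = 25 (z = 5² = 25)
(139 + l(12, 4))*z = (139 + 12)*25 = 151*25 = 3775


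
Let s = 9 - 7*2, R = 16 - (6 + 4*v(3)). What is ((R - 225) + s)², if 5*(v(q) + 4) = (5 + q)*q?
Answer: 1245456/25 ≈ 49818.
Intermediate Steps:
v(q) = -4 + q*(5 + q)/5 (v(q) = -4 + ((5 + q)*q)/5 = -4 + (q*(5 + q))/5 = -4 + q*(5 + q)/5)
R = 34/5 (R = 16 - (6 + 4*(-4 + 3 + (⅕)*3²)) = 16 - (6 + 4*(-4 + 3 + (⅕)*9)) = 16 - (6 + 4*(-4 + 3 + 9/5)) = 16 - (6 + 4*(⅘)) = 16 - (6 + 16/5) = 16 - 1*46/5 = 16 - 46/5 = 34/5 ≈ 6.8000)
s = -5 (s = 9 - 14 = -5)
((R - 225) + s)² = ((34/5 - 225) - 5)² = (-1091/5 - 5)² = (-1116/5)² = 1245456/25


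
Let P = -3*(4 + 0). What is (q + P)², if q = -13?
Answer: 625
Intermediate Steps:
P = -12 (P = -3*4 = -12)
(q + P)² = (-13 - 12)² = (-25)² = 625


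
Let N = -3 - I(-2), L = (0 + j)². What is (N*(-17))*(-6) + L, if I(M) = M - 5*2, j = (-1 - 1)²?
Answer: 934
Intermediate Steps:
j = 4 (j = (-2)² = 4)
L = 16 (L = (0 + 4)² = 4² = 16)
I(M) = -10 + M (I(M) = M - 10 = -10 + M)
N = 9 (N = -3 - (-10 - 2) = -3 - 1*(-12) = -3 + 12 = 9)
(N*(-17))*(-6) + L = (9*(-17))*(-6) + 16 = -153*(-6) + 16 = 918 + 16 = 934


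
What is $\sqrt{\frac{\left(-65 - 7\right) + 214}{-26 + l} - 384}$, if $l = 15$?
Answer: $\frac{i \sqrt{48026}}{11} \approx 19.923 i$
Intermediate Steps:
$\sqrt{\frac{\left(-65 - 7\right) + 214}{-26 + l} - 384} = \sqrt{\frac{\left(-65 - 7\right) + 214}{-26 + 15} - 384} = \sqrt{\frac{-72 + 214}{-11} - 384} = \sqrt{142 \left(- \frac{1}{11}\right) - 384} = \sqrt{- \frac{142}{11} - 384} = \sqrt{- \frac{4366}{11}} = \frac{i \sqrt{48026}}{11}$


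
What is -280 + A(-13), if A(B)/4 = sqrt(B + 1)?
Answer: -280 + 8*I*sqrt(3) ≈ -280.0 + 13.856*I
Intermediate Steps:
A(B) = 4*sqrt(1 + B) (A(B) = 4*sqrt(B + 1) = 4*sqrt(1 + B))
-280 + A(-13) = -280 + 4*sqrt(1 - 13) = -280 + 4*sqrt(-12) = -280 + 4*(2*I*sqrt(3)) = -280 + 8*I*sqrt(3)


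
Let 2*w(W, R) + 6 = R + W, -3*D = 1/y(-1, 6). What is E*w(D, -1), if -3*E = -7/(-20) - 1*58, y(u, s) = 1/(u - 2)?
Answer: -1153/20 ≈ -57.650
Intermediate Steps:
y(u, s) = 1/(-2 + u)
D = 1 (D = -1/(3*(1/(-2 - 1))) = -1/(3*(1/(-3))) = -1/(3*(-1/3)) = -1/3*(-3) = 1)
w(W, R) = -3 + R/2 + W/2 (w(W, R) = -3 + (R + W)/2 = -3 + (R/2 + W/2) = -3 + R/2 + W/2)
E = 1153/60 (E = -(-7/(-20) - 1*58)/3 = -(-7*(-1/20) - 58)/3 = -(7/20 - 58)/3 = -1/3*(-1153/20) = 1153/60 ≈ 19.217)
E*w(D, -1) = 1153*(-3 + (1/2)*(-1) + (1/2)*1)/60 = 1153*(-3 - 1/2 + 1/2)/60 = (1153/60)*(-3) = -1153/20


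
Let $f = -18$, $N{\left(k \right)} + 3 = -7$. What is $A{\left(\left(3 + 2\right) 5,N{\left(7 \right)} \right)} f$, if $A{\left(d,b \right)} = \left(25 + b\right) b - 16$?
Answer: $2988$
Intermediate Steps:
$N{\left(k \right)} = -10$ ($N{\left(k \right)} = -3 - 7 = -10$)
$A{\left(d,b \right)} = -16 + b \left(25 + b\right)$ ($A{\left(d,b \right)} = b \left(25 + b\right) - 16 = -16 + b \left(25 + b\right)$)
$A{\left(\left(3 + 2\right) 5,N{\left(7 \right)} \right)} f = \left(-16 + \left(-10\right)^{2} + 25 \left(-10\right)\right) \left(-18\right) = \left(-16 + 100 - 250\right) \left(-18\right) = \left(-166\right) \left(-18\right) = 2988$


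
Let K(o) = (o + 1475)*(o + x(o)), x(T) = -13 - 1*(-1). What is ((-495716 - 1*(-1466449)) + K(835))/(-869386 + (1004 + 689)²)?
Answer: 2871863/1996863 ≈ 1.4382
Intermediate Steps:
x(T) = -12 (x(T) = -13 + 1 = -12)
K(o) = (-12 + o)*(1475 + o) (K(o) = (o + 1475)*(o - 12) = (1475 + o)*(-12 + o) = (-12 + o)*(1475 + o))
((-495716 - 1*(-1466449)) + K(835))/(-869386 + (1004 + 689)²) = ((-495716 - 1*(-1466449)) + (-17700 + 835² + 1463*835))/(-869386 + (1004 + 689)²) = ((-495716 + 1466449) + (-17700 + 697225 + 1221605))/(-869386 + 1693²) = (970733 + 1901130)/(-869386 + 2866249) = 2871863/1996863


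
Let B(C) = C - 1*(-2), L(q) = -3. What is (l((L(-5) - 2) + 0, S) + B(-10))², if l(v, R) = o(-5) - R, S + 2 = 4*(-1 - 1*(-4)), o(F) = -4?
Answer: 484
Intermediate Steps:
S = 10 (S = -2 + 4*(-1 - 1*(-4)) = -2 + 4*(-1 + 4) = -2 + 4*3 = -2 + 12 = 10)
B(C) = 2 + C (B(C) = C + 2 = 2 + C)
l(v, R) = -4 - R
(l((L(-5) - 2) + 0, S) + B(-10))² = ((-4 - 1*10) + (2 - 10))² = ((-4 - 10) - 8)² = (-14 - 8)² = (-22)² = 484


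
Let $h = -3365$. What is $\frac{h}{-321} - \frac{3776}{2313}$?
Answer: $\frac{2190383}{247491} \approx 8.8504$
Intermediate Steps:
$\frac{h}{-321} - \frac{3776}{2313} = - \frac{3365}{-321} - \frac{3776}{2313} = \left(-3365\right) \left(- \frac{1}{321}\right) - \frac{3776}{2313} = \frac{3365}{321} - \frac{3776}{2313} = \frac{2190383}{247491}$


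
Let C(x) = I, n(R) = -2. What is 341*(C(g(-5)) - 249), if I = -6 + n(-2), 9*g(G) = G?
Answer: -87637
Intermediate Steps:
g(G) = G/9
I = -8 (I = -6 - 2 = -8)
C(x) = -8
341*(C(g(-5)) - 249) = 341*(-8 - 249) = 341*(-257) = -87637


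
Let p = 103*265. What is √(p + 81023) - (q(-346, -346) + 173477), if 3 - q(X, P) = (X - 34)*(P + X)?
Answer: 89480 + √108318 ≈ 89809.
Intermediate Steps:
q(X, P) = 3 - (-34 + X)*(P + X) (q(X, P) = 3 - (X - 34)*(P + X) = 3 - (-34 + X)*(P + X))
p = 27295
√(p + 81023) - (q(-346, -346) + 173477) = √(27295 + 81023) - ((3 - 1*(-346)² + 34*(-346) + 34*(-346) - 1*(-346)*(-346)) + 173477) = √108318 - ((3 - 1*119716 - 11764 - 11764 - 119716) + 173477) = √108318 - ((3 - 119716 - 11764 - 11764 - 119716) + 173477) = √108318 - (-262957 + 173477) = √108318 - 1*(-89480) = √108318 + 89480 = 89480 + √108318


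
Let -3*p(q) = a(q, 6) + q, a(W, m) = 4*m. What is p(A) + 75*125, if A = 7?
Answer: 28094/3 ≈ 9364.7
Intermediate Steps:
p(q) = -8 - q/3 (p(q) = -(4*6 + q)/3 = -(24 + q)/3 = -8 - q/3)
p(A) + 75*125 = (-8 - ⅓*7) + 75*125 = (-8 - 7/3) + 9375 = -31/3 + 9375 = 28094/3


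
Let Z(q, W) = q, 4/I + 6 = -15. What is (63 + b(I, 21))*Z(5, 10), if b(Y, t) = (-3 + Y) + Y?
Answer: 6260/21 ≈ 298.10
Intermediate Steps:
I = -4/21 (I = 4/(-6 - 15) = 4/(-21) = 4*(-1/21) = -4/21 ≈ -0.19048)
b(Y, t) = -3 + 2*Y
(63 + b(I, 21))*Z(5, 10) = (63 + (-3 + 2*(-4/21)))*5 = (63 + (-3 - 8/21))*5 = (63 - 71/21)*5 = (1252/21)*5 = 6260/21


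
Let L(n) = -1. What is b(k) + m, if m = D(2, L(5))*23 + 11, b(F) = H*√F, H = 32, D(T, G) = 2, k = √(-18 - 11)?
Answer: 57 + 32*29^(¼)*√I ≈ 109.51 + 52.509*I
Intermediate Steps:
k = I*√29 (k = √(-29) = I*√29 ≈ 5.3852*I)
b(F) = 32*√F
m = 57 (m = 2*23 + 11 = 46 + 11 = 57)
b(k) + m = 32*√(I*√29) + 57 = 32*(29^(¼)*√I) + 57 = 32*29^(¼)*√I + 57 = 57 + 32*29^(¼)*√I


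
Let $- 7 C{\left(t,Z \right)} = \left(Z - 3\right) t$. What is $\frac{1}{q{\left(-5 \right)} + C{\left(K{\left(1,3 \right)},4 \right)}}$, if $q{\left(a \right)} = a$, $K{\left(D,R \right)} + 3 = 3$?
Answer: $- \frac{1}{5} \approx -0.2$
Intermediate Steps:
$K{\left(D,R \right)} = 0$ ($K{\left(D,R \right)} = -3 + 3 = 0$)
$C{\left(t,Z \right)} = - \frac{t \left(-3 + Z\right)}{7}$ ($C{\left(t,Z \right)} = - \frac{\left(Z - 3\right) t}{7} = - \frac{\left(-3 + Z\right) t}{7} = - \frac{t \left(-3 + Z\right)}{7}$)
$\frac{1}{q{\left(-5 \right)} + C{\left(K{\left(1,3 \right)},4 \right)}} = \frac{1}{-5 + \frac{1}{7} \cdot 0 \left(3 - 4\right)} = \frac{1}{-5 + \frac{1}{7} \cdot 0 \left(-1\right)} = \frac{1}{-5 + 0} = \frac{1}{-5} = - \frac{1}{5}$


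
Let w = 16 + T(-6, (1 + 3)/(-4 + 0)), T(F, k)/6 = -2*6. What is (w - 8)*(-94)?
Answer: 6016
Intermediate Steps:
T(F, k) = -72 (T(F, k) = 6*(-2*6) = 6*(-12) = -72)
w = -56 (w = 16 - 72 = -56)
(w - 8)*(-94) = (-56 - 8)*(-94) = -64*(-94) = 6016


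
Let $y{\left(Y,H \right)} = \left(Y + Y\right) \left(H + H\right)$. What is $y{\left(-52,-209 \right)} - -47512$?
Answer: $90984$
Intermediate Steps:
$y{\left(Y,H \right)} = 4 H Y$ ($y{\left(Y,H \right)} = 2 Y 2 H = 4 H Y$)
$y{\left(-52,-209 \right)} - -47512 = 4 \left(-209\right) \left(-52\right) - -47512 = 43472 + 47512 = 90984$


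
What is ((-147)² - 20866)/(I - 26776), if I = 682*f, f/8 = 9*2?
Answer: 743/71432 ≈ 0.010402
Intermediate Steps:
f = 144 (f = 8*(9*2) = 8*18 = 144)
I = 98208 (I = 682*144 = 98208)
((-147)² - 20866)/(I - 26776) = ((-147)² - 20866)/(98208 - 26776) = (21609 - 20866)/71432 = 743*(1/71432) = 743/71432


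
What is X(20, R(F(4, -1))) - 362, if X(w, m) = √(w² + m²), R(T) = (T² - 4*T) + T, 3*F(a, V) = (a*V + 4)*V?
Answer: -342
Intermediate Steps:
F(a, V) = V*(4 + V*a)/3 (F(a, V) = ((a*V + 4)*V)/3 = ((V*a + 4)*V)/3 = ((4 + V*a)*V)/3 = (V*(4 + V*a))/3 = V*(4 + V*a)/3)
R(T) = T² - 3*T
X(w, m) = √(m² + w²)
X(20, R(F(4, -1))) - 362 = √((((⅓)*(-1)*(4 - 1*4))*(-3 + (⅓)*(-1)*(4 - 1*4)))² + 20²) - 362 = √((((⅓)*(-1)*(4 - 4))*(-3 + (⅓)*(-1)*(4 - 4)))² + 400) - 362 = √((((⅓)*(-1)*0)*(-3 + (⅓)*(-1)*0))² + 400) - 362 = √((0*(-3 + 0))² + 400) - 362 = √((0*(-3))² + 400) - 362 = √(0² + 400) - 362 = √(0 + 400) - 362 = √400 - 362 = 20 - 362 = -342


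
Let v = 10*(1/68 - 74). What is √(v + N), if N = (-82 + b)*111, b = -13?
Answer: I*√13045290/34 ≈ 106.23*I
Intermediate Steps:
v = -25155/34 (v = 10*(1/68 - 74) = 10*(-5031/68) = -25155/34 ≈ -739.85)
N = -10545 (N = (-82 - 13)*111 = -95*111 = -10545)
√(v + N) = √(-25155/34 - 10545) = √(-383685/34) = I*√13045290/34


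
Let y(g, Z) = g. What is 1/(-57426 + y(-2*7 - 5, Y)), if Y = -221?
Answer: -1/57445 ≈ -1.7408e-5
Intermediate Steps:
1/(-57426 + y(-2*7 - 5, Y)) = 1/(-57426 + (-2*7 - 5)) = 1/(-57426 + (-14 - 5)) = 1/(-57426 - 19) = 1/(-57445) = -1/57445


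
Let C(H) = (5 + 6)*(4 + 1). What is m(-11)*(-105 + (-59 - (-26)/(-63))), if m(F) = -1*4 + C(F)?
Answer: -176086/21 ≈ -8385.0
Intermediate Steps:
C(H) = 55 (C(H) = 11*5 = 55)
m(F) = 51 (m(F) = -1*4 + 55 = -4 + 55 = 51)
m(-11)*(-105 + (-59 - (-26)/(-63))) = 51*(-105 + (-59 - (-26)/(-63))) = 51*(-105 + (-59 - (-26)*(-1)/63)) = 51*(-105 + (-59 - 1*26/63)) = 51*(-105 + (-59 - 26/63)) = 51*(-105 - 3743/63) = 51*(-10358/63) = -176086/21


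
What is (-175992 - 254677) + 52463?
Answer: -378206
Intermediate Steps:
(-175992 - 254677) + 52463 = -430669 + 52463 = -378206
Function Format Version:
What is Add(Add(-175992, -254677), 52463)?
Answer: -378206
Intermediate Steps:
Add(Add(-175992, -254677), 52463) = Add(-430669, 52463) = -378206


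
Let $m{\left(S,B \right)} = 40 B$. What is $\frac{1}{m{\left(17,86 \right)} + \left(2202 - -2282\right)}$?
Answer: $\frac{1}{7924} \approx 0.0001262$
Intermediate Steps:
$\frac{1}{m{\left(17,86 \right)} + \left(2202 - -2282\right)} = \frac{1}{40 \cdot 86 + \left(2202 - -2282\right)} = \frac{1}{3440 + \left(2202 + 2282\right)} = \frac{1}{3440 + 4484} = \frac{1}{7924}$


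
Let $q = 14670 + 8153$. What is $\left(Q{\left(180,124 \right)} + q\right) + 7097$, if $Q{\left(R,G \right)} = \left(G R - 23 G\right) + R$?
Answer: $49568$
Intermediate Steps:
$Q{\left(R,G \right)} = R - 23 G + G R$ ($Q{\left(R,G \right)} = \left(- 23 G + G R\right) + R = R - 23 G + G R$)
$q = 22823$
$\left(Q{\left(180,124 \right)} + q\right) + 7097 = \left(\left(180 - 2852 + 124 \cdot 180\right) + 22823\right) + 7097 = \left(\left(180 - 2852 + 22320\right) + 22823\right) + 7097 = \left(19648 + 22823\right) + 7097 = 42471 + 7097 = 49568$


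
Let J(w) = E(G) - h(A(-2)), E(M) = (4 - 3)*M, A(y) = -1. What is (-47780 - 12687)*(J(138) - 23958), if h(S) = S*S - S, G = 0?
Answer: 1448789320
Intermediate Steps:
h(S) = S² - S
E(M) = M (E(M) = 1*M = M)
J(w) = -2 (J(w) = 0 - (-1)*(-1 - 1) = 0 - (-1)*(-2) = 0 - 1*2 = 0 - 2 = -2)
(-47780 - 12687)*(J(138) - 23958) = (-47780 - 12687)*(-2 - 23958) = -60467*(-23960) = 1448789320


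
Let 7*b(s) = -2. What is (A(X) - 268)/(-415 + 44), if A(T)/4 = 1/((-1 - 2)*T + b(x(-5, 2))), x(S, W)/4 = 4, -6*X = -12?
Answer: 2955/4081 ≈ 0.72409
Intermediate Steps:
X = 2 (X = -⅙*(-12) = 2)
x(S, W) = 16 (x(S, W) = 4*4 = 16)
b(s) = -2/7 (b(s) = (⅐)*(-2) = -2/7)
A(T) = 4/(-2/7 - 3*T) (A(T) = 4/((-1 - 2)*T - 2/7) = 4/(-3*T - 2/7) = 4/(-2/7 - 3*T))
(A(X) - 268)/(-415 + 44) = (-28/(2 + 21*2) - 268)/(-415 + 44) = (-28/(2 + 42) - 268)/(-371) = (-28/44 - 268)*(-1/371) = (-28*1/44 - 268)*(-1/371) = (-7/11 - 268)*(-1/371) = -2955/11*(-1/371) = 2955/4081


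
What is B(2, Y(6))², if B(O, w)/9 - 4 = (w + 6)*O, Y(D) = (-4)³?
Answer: 1016064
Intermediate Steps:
Y(D) = -64
B(O, w) = 36 + 9*O*(6 + w) (B(O, w) = 36 + 9*((w + 6)*O) = 36 + 9*((6 + w)*O) = 36 + 9*(O*(6 + w)) = 36 + 9*O*(6 + w))
B(2, Y(6))² = (36 + 54*2 + 9*2*(-64))² = (36 + 108 - 1152)² = (-1008)² = 1016064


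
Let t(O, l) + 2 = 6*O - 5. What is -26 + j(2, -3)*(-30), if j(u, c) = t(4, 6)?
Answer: -536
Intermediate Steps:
t(O, l) = -7 + 6*O (t(O, l) = -2 + (6*O - 5) = -2 + (-5 + 6*O) = -7 + 6*O)
j(u, c) = 17 (j(u, c) = -7 + 6*4 = -7 + 24 = 17)
-26 + j(2, -3)*(-30) = -26 + 17*(-30) = -26 - 510 = -536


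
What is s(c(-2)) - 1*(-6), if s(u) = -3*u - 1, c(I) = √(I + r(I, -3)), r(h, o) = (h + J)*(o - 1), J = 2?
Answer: 5 - 3*I*√2 ≈ 5.0 - 4.2426*I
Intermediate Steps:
r(h, o) = (-1 + o)*(2 + h) (r(h, o) = (h + 2)*(o - 1) = (2 + h)*(-1 + o) = (-1 + o)*(2 + h))
c(I) = √(-8 - 3*I) (c(I) = √(I + (-2 - I + 2*(-3) + I*(-3))) = √(I + (-2 - I - 6 - 3*I)) = √(I + (-8 - 4*I)) = √(-8 - 3*I))
s(u) = -1 - 3*u
s(c(-2)) - 1*(-6) = (-1 - 3*√(-8 - 3*(-2))) - 1*(-6) = (-1 - 3*√(-8 + 6)) + 6 = (-1 - 3*I*√2) + 6 = 5 - 3*I*√2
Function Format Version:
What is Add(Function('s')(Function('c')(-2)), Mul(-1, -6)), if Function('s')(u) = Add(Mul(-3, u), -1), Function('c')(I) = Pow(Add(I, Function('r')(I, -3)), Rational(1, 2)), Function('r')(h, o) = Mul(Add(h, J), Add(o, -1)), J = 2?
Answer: Add(5, Mul(-3, I, Pow(2, Rational(1, 2)))) ≈ Add(5.0000, Mul(-4.2426, I))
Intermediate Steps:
Function('r')(h, o) = Mul(Add(-1, o), Add(2, h)) (Function('r')(h, o) = Mul(Add(h, 2), Add(o, -1)) = Mul(Add(2, h), Add(-1, o)) = Mul(Add(-1, o), Add(2, h)))
Function('c')(I) = Pow(Add(-8, Mul(-3, I)), Rational(1, 2)) (Function('c')(I) = Pow(Add(I, Add(-2, Mul(-1, I), Mul(2, -3), Mul(I, -3))), Rational(1, 2)) = Pow(Add(I, Add(-2, Mul(-1, I), -6, Mul(-3, I))), Rational(1, 2)) = Pow(Add(I, Add(-8, Mul(-4, I))), Rational(1, 2)) = Pow(Add(-8, Mul(-3, I)), Rational(1, 2)))
Function('s')(u) = Add(-1, Mul(-3, u))
Add(Function('s')(Function('c')(-2)), Mul(-1, -6)) = Add(Add(-1, Mul(-3, Pow(Add(-8, Mul(-3, -2)), Rational(1, 2)))), Mul(-1, -6)) = Add(Add(-1, Mul(-3, Pow(Add(-8, 6), Rational(1, 2)))), 6) = Add(Add(-1, Mul(-3, Pow(-2, Rational(1, 2)))), 6) = Add(Add(-1, Mul(-3, Mul(I, Pow(2, Rational(1, 2))))), 6) = Add(Add(-1, Mul(-3, I, Pow(2, Rational(1, 2)))), 6) = Add(5, Mul(-3, I, Pow(2, Rational(1, 2))))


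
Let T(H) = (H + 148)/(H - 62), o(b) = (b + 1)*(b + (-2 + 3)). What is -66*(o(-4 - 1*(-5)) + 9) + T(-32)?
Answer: -40384/47 ≈ -859.23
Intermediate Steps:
o(b) = (1 + b)² (o(b) = (1 + b)*(b + 1) = (1 + b)*(1 + b) = (1 + b)²)
T(H) = (148 + H)/(-62 + H)
-66*(o(-4 - 1*(-5)) + 9) + T(-32) = -66*((1 + (-4 - 1*(-5)))² + 9) + (148 - 32)/(-62 - 32) = -66*((1 + (-4 + 5))² + 9) + 116/(-94) = -66*((1 + 1)² + 9) - 1/94*116 = -66*(2² + 9) - 58/47 = -66*(4 + 9) - 58/47 = -66*13 - 58/47 = -858 - 58/47 = -40384/47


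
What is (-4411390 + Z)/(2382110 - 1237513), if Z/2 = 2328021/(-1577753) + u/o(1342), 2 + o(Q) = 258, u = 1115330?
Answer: -444565803986823/115577046434624 ≈ -3.8465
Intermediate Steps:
o(Q) = 256 (o(Q) = -2 + 258 = 256)
Z = 879559640057/100976192 (Z = 2*(2328021/(-1577753) + 1115330/256) = 2*(2328021*(-1/1577753) + 1115330*(1/256)) = 2*(-2328021/1577753 + 557665/128) = 2*(879559640057/201952384) = 879559640057/100976192 ≈ 8710.6)
(-4411390 + Z)/(2382110 - 1237513) = (-4411390 + 879559640057/100976192)/(2382110 - 1237513) = -444565803986823/100976192/1144597 = -444565803986823/100976192*1/1144597 = -444565803986823/115577046434624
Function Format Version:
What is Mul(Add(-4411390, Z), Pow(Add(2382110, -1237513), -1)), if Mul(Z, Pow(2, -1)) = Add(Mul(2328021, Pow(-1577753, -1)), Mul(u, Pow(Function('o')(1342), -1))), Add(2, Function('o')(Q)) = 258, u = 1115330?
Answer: Rational(-444565803986823, 115577046434624) ≈ -3.8465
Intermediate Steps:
Function('o')(Q) = 256 (Function('o')(Q) = Add(-2, 258) = 256)
Z = Rational(879559640057, 100976192) (Z = Mul(2, Add(Mul(2328021, Pow(-1577753, -1)), Mul(1115330, Pow(256, -1)))) = Mul(2, Add(Mul(2328021, Rational(-1, 1577753)), Mul(1115330, Rational(1, 256)))) = Mul(2, Add(Rational(-2328021, 1577753), Rational(557665, 128))) = Mul(2, Rational(879559640057, 201952384)) = Rational(879559640057, 100976192) ≈ 8710.6)
Mul(Add(-4411390, Z), Pow(Add(2382110, -1237513), -1)) = Mul(Add(-4411390, Rational(879559640057, 100976192)), Pow(Add(2382110, -1237513), -1)) = Mul(Rational(-444565803986823, 100976192), Pow(1144597, -1)) = Mul(Rational(-444565803986823, 100976192), Rational(1, 1144597)) = Rational(-444565803986823, 115577046434624)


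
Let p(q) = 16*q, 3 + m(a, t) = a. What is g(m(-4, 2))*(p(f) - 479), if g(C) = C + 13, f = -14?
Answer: -4218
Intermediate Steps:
m(a, t) = -3 + a
g(C) = 13 + C
g(m(-4, 2))*(p(f) - 479) = (13 + (-3 - 4))*(16*(-14) - 479) = (13 - 7)*(-224 - 479) = 6*(-703) = -4218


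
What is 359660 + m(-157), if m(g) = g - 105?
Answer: 359398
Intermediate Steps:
m(g) = -105 + g
359660 + m(-157) = 359660 + (-105 - 157) = 359660 - 262 = 359398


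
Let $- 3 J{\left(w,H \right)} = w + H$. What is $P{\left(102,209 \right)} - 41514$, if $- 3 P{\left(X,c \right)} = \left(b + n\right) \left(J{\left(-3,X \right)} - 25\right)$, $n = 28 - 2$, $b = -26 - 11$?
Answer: $- \frac{125180}{3} \approx -41727.0$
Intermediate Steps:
$J{\left(w,H \right)} = - \frac{H}{3} - \frac{w}{3}$ ($J{\left(w,H \right)} = - \frac{w + H}{3} = - \frac{H + w}{3} = - \frac{H}{3} - \frac{w}{3}$)
$b = -37$
$n = 26$ ($n = 28 - 2 = 26$)
$P{\left(X,c \right)} = -88 - \frac{11 X}{9}$ ($P{\left(X,c \right)} = - \frac{\left(-37 + 26\right) \left(\left(- \frac{X}{3} - -1\right) - 25\right)}{3} = - \frac{\left(-11\right) \left(\left(- \frac{X}{3} + 1\right) - 25\right)}{3} = - \frac{\left(-11\right) \left(\left(1 - \frac{X}{3}\right) - 25\right)}{3} = - \frac{\left(-11\right) \left(-24 - \frac{X}{3}\right)}{3} = - \frac{264 + \frac{11 X}{3}}{3} = -88 - \frac{11 X}{9}$)
$P{\left(102,209 \right)} - 41514 = \left(-88 - \frac{374}{3}\right) - 41514 = - \frac{638}{3} - 41514 = - \frac{125180}{3}$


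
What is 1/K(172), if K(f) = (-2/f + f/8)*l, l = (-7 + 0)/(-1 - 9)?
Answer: 215/3234 ≈ 0.066481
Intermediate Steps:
l = 7/10 (l = -7/(-10) = -7*(-⅒) = 7/10 ≈ 0.70000)
K(f) = -7/(5*f) + 7*f/80 (K(f) = (-2/f + f/8)*(7/10) = -7/(5*f) + 7*f/80)
1/K(172) = 1/((7/80)*(-16 + 172²)/172) = 1/((7/80)*(1/172)*(-16 + 29584)) = 1/((7/80)*(1/172)*29568) = 1/(3234/215) = 215/3234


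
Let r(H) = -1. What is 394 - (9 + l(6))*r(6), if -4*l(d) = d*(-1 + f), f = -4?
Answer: 821/2 ≈ 410.50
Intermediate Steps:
l(d) = 5*d/4 (l(d) = -d*(-1 - 4)/4 = -d*(-5)/4 = -(-5)*d/4 = 5*d/4)
394 - (9 + l(6))*r(6) = 394 - (9 + (5/4)*6)*(-1) = 394 - (9 + 15/2)*(-1) = 394 - 33*(-1)/2 = 394 - 1*(-33/2) = 394 + 33/2 = 821/2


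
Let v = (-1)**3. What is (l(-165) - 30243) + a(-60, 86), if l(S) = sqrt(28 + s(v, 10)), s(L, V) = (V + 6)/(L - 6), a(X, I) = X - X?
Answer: -30243 + 6*sqrt(35)/7 ≈ -30238.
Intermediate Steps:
a(X, I) = 0
v = -1
s(L, V) = (6 + V)/(-6 + L)
l(S) = 6*sqrt(35)/7 (l(S) = sqrt(28 + (6 + 10)/(-6 - 1)) = sqrt(28 + 16/(-7)) = sqrt(28 - 1/7*16) = sqrt(28 - 16/7) = sqrt(180/7) = 6*sqrt(35)/7)
(l(-165) - 30243) + a(-60, 86) = (6*sqrt(35)/7 - 30243) + 0 = (-30243 + 6*sqrt(35)/7) + 0 = -30243 + 6*sqrt(35)/7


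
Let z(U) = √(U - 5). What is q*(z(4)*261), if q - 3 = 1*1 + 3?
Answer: 1827*I ≈ 1827.0*I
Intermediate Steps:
z(U) = √(-5 + U)
q = 7 (q = 3 + (1*1 + 3) = 3 + (1 + 3) = 3 + 4 = 7)
q*(z(4)*261) = 7*(√(-5 + 4)*261) = 7*(√(-1)*261) = 7*(I*261) = 7*(261*I) = 1827*I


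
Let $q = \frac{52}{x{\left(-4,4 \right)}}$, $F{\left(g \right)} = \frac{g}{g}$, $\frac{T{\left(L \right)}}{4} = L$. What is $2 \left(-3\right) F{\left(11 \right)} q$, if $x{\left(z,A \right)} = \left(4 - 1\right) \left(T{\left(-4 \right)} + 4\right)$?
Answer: $\frac{26}{3} \approx 8.6667$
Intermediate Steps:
$T{\left(L \right)} = 4 L$
$x{\left(z,A \right)} = -36$ ($x{\left(z,A \right)} = \left(4 - 1\right) \left(4 \left(-4\right) + 4\right) = 3 \left(-16 + 4\right) = 3 \left(-12\right) = -36$)
$F{\left(g \right)} = 1$
$q = - \frac{13}{9}$ ($q = \frac{52}{-36} = 52 \left(- \frac{1}{36}\right) = - \frac{13}{9} \approx -1.4444$)
$2 \left(-3\right) F{\left(11 \right)} q = 2 \left(-3\right) 1 \left(- \frac{13}{9}\right) = \left(-6\right) 1 \left(- \frac{13}{9}\right) = \left(-6\right) \left(- \frac{13}{9}\right) = \frac{26}{3}$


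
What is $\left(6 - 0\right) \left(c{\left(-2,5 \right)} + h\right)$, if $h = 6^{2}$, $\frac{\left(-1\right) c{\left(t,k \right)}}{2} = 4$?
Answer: $168$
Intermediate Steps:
$c{\left(t,k \right)} = -8$ ($c{\left(t,k \right)} = \left(-2\right) 4 = -8$)
$h = 36$
$\left(6 - 0\right) \left(c{\left(-2,5 \right)} + h\right) = \left(6 - 0\right) \left(-8 + 36\right) = \left(6 + 0\right) 28 = 6 \cdot 28 = 168$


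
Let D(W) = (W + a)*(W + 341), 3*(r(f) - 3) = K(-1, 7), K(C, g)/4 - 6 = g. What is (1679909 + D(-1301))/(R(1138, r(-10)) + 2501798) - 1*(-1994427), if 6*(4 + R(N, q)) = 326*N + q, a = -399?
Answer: 92033525762721/46145317 ≈ 1.9944e+6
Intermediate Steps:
K(C, g) = 24 + 4*g
r(f) = 61/3 (r(f) = 3 + (24 + 4*7)/3 = 3 + (24 + 28)/3 = 3 + (⅓)*52 = 3 + 52/3 = 61/3)
D(W) = (-399 + W)*(341 + W) (D(W) = (W - 399)*(W + 341) = (-399 + W)*(341 + W))
R(N, q) = -4 + q/6 + 163*N/3 (R(N, q) = -4 + (326*N + q)/6 = -4 + (q + 326*N)/6 = -4 + (q/6 + 163*N/3) = -4 + q/6 + 163*N/3)
(1679909 + D(-1301))/(R(1138, r(-10)) + 2501798) - 1*(-1994427) = (1679909 + (-136059 + (-1301)² - 58*(-1301)))/((-4 + (⅙)*(61/3) + (163/3)*1138) + 2501798) - 1*(-1994427) = (1679909 + (-136059 + 1692601 + 75458))/((-4 + 61/18 + 185494/3) + 2501798) + 1994427 = (1679909 + 1632000)/(1112953/18 + 2501798) + 1994427 = 3311909/(46145317/18) + 1994427 = 3311909*(18/46145317) + 1994427 = 59614362/46145317 + 1994427 = 92033525762721/46145317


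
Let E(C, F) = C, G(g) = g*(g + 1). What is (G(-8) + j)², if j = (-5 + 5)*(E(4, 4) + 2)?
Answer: 3136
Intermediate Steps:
G(g) = g*(1 + g)
j = 0 (j = (-5 + 5)*(4 + 2) = 0*6 = 0)
(G(-8) + j)² = (-8*(1 - 8) + 0)² = (-8*(-7) + 0)² = (56 + 0)² = 56² = 3136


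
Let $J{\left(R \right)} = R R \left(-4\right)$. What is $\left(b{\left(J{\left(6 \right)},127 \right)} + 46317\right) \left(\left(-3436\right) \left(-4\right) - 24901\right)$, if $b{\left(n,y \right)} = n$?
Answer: $-515152161$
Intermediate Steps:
$J{\left(R \right)} = - 4 R^{2}$ ($J{\left(R \right)} = R^{2} \left(-4\right) = - 4 R^{2}$)
$\left(b{\left(J{\left(6 \right)},127 \right)} + 46317\right) \left(\left(-3436\right) \left(-4\right) - 24901\right) = \left(- 4 \cdot 6^{2} + 46317\right) \left(\left(-3436\right) \left(-4\right) - 24901\right) = \left(\left(-4\right) 36 + 46317\right) \left(13744 - 24901\right) = \left(-144 + 46317\right) \left(-11157\right) = 46173 \left(-11157\right) = -515152161$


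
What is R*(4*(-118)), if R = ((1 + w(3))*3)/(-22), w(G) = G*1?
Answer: 2832/11 ≈ 257.45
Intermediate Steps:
w(G) = G
R = -6/11 (R = ((1 + 3)*3)/(-22) = (4*3)*(-1/22) = 12*(-1/22) = -6/11 ≈ -0.54545)
R*(4*(-118)) = -24*(-118)/11 = -6/11*(-472) = 2832/11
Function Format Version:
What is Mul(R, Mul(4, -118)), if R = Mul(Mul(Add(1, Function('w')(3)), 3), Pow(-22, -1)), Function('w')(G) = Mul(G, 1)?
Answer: Rational(2832, 11) ≈ 257.45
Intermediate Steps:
Function('w')(G) = G
R = Rational(-6, 11) (R = Mul(Mul(Add(1, 3), 3), Pow(-22, -1)) = Mul(Mul(4, 3), Rational(-1, 22)) = Mul(12, Rational(-1, 22)) = Rational(-6, 11) ≈ -0.54545)
Mul(R, Mul(4, -118)) = Mul(Rational(-6, 11), Mul(4, -118)) = Mul(Rational(-6, 11), -472) = Rational(2832, 11)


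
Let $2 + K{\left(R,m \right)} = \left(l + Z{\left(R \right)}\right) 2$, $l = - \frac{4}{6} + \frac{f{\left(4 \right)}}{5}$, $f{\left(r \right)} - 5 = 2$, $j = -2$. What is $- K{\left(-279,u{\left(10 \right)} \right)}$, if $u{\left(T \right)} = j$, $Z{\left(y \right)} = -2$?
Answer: $\frac{68}{15} \approx 4.5333$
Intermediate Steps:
$f{\left(r \right)} = 7$ ($f{\left(r \right)} = 5 + 2 = 7$)
$l = \frac{11}{15}$ ($l = - \frac{4}{6} + \frac{7}{5} = \left(-4\right) \frac{1}{6} + 7 \cdot \frac{1}{5} = - \frac{2}{3} + \frac{7}{5} = \frac{11}{15} \approx 0.73333$)
$u{\left(T \right)} = -2$
$K{\left(R,m \right)} = - \frac{68}{15}$ ($K{\left(R,m \right)} = -2 + \left(\frac{11}{15} - 2\right) 2 = -2 - \frac{38}{15} = - \frac{68}{15}$)
$- K{\left(-279,u{\left(10 \right)} \right)} = \left(-1\right) \left(- \frac{68}{15}\right) = \frac{68}{15}$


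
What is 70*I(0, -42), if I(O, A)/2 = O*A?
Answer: 0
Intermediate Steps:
I(O, A) = 2*A*O (I(O, A) = 2*(O*A) = 2*(A*O) = 2*A*O)
70*I(0, -42) = 70*(2*(-42)*0) = 70*0 = 0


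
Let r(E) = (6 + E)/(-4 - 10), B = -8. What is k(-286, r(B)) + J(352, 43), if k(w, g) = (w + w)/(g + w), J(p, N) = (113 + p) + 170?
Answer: 1274639/2001 ≈ 637.00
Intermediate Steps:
J(p, N) = 283 + p
r(E) = -3/7 - E/14 (r(E) = (6 + E)/(-14) = (6 + E)*(-1/14) = -3/7 - E/14)
k(w, g) = 2*w/(g + w) (k(w, g) = (2*w)/(g + w) = 2*w/(g + w))
k(-286, r(B)) + J(352, 43) = 2*(-286)/((-3/7 - 1/14*(-8)) - 286) + (283 + 352) = 2*(-286)/((-3/7 + 4/7) - 286) + 635 = 2*(-286)/(1/7 - 286) + 635 = 2*(-286)/(-2001/7) + 635 = 2*(-286)*(-7/2001) + 635 = 4004/2001 + 635 = 1274639/2001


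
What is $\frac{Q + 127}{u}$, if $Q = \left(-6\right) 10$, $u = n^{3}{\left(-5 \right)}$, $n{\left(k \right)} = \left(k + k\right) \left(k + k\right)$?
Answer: $\frac{67}{1000000} \approx 6.7 \cdot 10^{-5}$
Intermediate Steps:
$n{\left(k \right)} = 4 k^{2}$ ($n{\left(k \right)} = 2 k 2 k = 4 k^{2}$)
$u = 1000000$ ($u = \left(4 \left(-5\right)^{2}\right)^{3} = \left(4 \cdot 25\right)^{3} = 100^{3} = 1000000$)
$Q = -60$
$\frac{Q + 127}{u} = \frac{-60 + 127}{1000000} = 67 \cdot \frac{1}{1000000} = \frac{67}{1000000}$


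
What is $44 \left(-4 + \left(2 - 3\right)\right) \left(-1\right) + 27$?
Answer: $247$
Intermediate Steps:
$44 \left(-4 + \left(2 - 3\right)\right) \left(-1\right) + 27 = 44 \left(-4 - 1\right) \left(-1\right) + 27 = 44 \left(\left(-5\right) \left(-1\right)\right) + 27 = 44 \cdot 5 + 27 = 220 + 27 = 247$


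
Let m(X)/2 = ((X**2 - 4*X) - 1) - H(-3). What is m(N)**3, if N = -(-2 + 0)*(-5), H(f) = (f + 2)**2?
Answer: 21024576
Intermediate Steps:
H(f) = (2 + f)**2
N = -10 (N = -1*(-2)*(-5) = 2*(-5) = -10)
m(X) = -4 - 8*X + 2*X**2 (m(X) = 2*(((X**2 - 4*X) - 1) - (2 - 3)**2) = 2*((-1 + X**2 - 4*X) - 1*(-1)**2) = 2*((-1 + X**2 - 4*X) - 1*1) = 2*((-1 + X**2 - 4*X) - 1) = 2*(-2 + X**2 - 4*X) = -4 - 8*X + 2*X**2)
m(N)**3 = (-4 - 8*(-10) + 2*(-10)**2)**3 = (-4 + 80 + 2*100)**3 = (-4 + 80 + 200)**3 = 276**3 = 21024576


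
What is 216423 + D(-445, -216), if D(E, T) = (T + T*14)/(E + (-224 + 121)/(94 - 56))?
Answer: 1227375873/5671 ≈ 2.1643e+5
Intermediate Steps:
D(E, T) = 15*T/(-103/38 + E) (D(E, T) = (T + 14*T)/(E - 103/38) = (15*T)/(E - 103*1/38) = (15*T)/(E - 103/38) = (15*T)/(-103/38 + E) = 15*T/(-103/38 + E))
216423 + D(-445, -216) = 216423 + 570*(-216)/(-103 + 38*(-445)) = 216423 + 570*(-216)/(-103 - 16910) = 216423 + 570*(-216)/(-17013) = 216423 + 570*(-216)*(-1/17013) = 216423 + 41040/5671 = 1227375873/5671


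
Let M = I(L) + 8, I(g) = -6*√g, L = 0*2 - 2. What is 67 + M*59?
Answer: 539 - 354*I*√2 ≈ 539.0 - 500.63*I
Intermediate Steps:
L = -2 (L = 0 - 2 = -2)
M = 8 - 6*I*√2 (M = -6*I*√2 + 8 = 8 - 6*I*√2 ≈ 8.0 - 8.4853*I)
67 + M*59 = 67 + (8 - 6*I*√2)*59 = 67 + (472 - 354*I*√2) = 539 - 354*I*√2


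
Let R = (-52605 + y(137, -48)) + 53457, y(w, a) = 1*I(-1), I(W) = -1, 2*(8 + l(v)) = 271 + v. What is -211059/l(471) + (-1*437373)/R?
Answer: -112792536/102971 ≈ -1095.4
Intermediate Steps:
l(v) = 255/2 + v/2 (l(v) = -8 + (271 + v)/2 = -8 + (271/2 + v/2) = 255/2 + v/2)
y(w, a) = -1 (y(w, a) = 1*(-1) = -1)
R = 851 (R = (-52605 - 1) + 53457 = -52606 + 53457 = 851)
-211059/l(471) + (-1*437373)/R = -211059/(255/2 + (1/2)*471) - 1*437373/851 = -211059/(255/2 + 471/2) - 437373*1/851 = -211059/363 - 437373/851 = -211059*1/363 - 437373/851 = -70353/121 - 437373/851 = -112792536/102971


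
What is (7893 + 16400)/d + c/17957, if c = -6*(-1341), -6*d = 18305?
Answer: -2470094376/328702885 ≈ -7.5147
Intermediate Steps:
d = -18305/6 (d = -⅙*18305 = -18305/6 ≈ -3050.8)
c = 8046
(7893 + 16400)/d + c/17957 = (7893 + 16400)/(-18305/6) + 8046/17957 = 24293*(-6/18305) + 8046*(1/17957) = -145758/18305 + 8046/17957 = -2470094376/328702885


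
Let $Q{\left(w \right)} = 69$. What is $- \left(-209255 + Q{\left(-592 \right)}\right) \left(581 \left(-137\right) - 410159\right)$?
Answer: $-102450098616$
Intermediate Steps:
$- \left(-209255 + Q{\left(-592 \right)}\right) \left(581 \left(-137\right) - 410159\right) = - \left(-209255 + 69\right) \left(581 \left(-137\right) - 410159\right) = - \left(-209186\right) \left(-79597 - 410159\right) = - \left(-209186\right) \left(-489756\right) = \left(-1\right) 102450098616 = -102450098616$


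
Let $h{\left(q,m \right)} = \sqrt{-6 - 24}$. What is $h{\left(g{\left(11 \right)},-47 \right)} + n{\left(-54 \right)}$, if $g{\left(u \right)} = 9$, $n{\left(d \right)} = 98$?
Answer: $98 + i \sqrt{30} \approx 98.0 + 5.4772 i$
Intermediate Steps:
$h{\left(q,m \right)} = i \sqrt{30}$ ($h{\left(q,m \right)} = \sqrt{-30} = i \sqrt{30}$)
$h{\left(g{\left(11 \right)},-47 \right)} + n{\left(-54 \right)} = i \sqrt{30} + 98 = 98 + i \sqrt{30}$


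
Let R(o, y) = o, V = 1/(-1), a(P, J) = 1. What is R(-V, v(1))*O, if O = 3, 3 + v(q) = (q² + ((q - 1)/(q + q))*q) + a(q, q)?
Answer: 3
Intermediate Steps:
v(q) = -5/2 + q² + q/2 (v(q) = -3 + ((q² + ((q - 1)/(q + q))*q) + 1) = -3 + ((q² + ((-1 + q)/((2*q)))*q) + 1) = -3 + ((q² + ((-1 + q)*(1/(2*q)))*q) + 1) = -3 + ((q² + ((-1 + q)/(2*q))*q) + 1) = -3 + ((q² + (-½ + q/2)) + 1) = -3 + ((-½ + q² + q/2) + 1) = -3 + (½ + q² + q/2) = -5/2 + q² + q/2)
V = -1
R(-V, v(1))*O = -1*(-1)*3 = 1*3 = 3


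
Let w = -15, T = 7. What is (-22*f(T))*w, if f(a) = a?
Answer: 2310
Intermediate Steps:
(-22*f(T))*w = -22*7*(-15) = -154*(-15) = 2310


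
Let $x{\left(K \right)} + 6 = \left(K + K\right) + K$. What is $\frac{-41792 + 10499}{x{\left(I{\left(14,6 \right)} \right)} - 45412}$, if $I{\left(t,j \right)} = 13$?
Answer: $\frac{31293}{45379} \approx 0.68959$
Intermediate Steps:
$x{\left(K \right)} = -6 + 3 K$ ($x{\left(K \right)} = -6 + \left(\left(K + K\right) + K\right) = -6 + \left(2 K + K\right) = -6 + 3 K$)
$\frac{-41792 + 10499}{x{\left(I{\left(14,6 \right)} \right)} - 45412} = \frac{-41792 + 10499}{\left(-6 + 3 \cdot 13\right) - 45412} = - \frac{31293}{\left(-6 + 39\right) - 45412} = - \frac{31293}{33 - 45412} = - \frac{31293}{-45379} = \left(-31293\right) \left(- \frac{1}{45379}\right) = \frac{31293}{45379}$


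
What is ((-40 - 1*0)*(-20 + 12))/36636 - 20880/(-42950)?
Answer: 19467592/39337905 ≈ 0.49488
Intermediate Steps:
((-40 - 1*0)*(-20 + 12))/36636 - 20880/(-42950) = ((-40 + 0)*(-8))*(1/36636) - 20880*(-1/42950) = -40*(-8)*(1/36636) + 2088/4295 = 320*(1/36636) + 2088/4295 = 80/9159 + 2088/4295 = 19467592/39337905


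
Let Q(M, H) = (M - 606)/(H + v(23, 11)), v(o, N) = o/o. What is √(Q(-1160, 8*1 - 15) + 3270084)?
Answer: √29433405/3 ≈ 1808.4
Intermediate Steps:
v(o, N) = 1
Q(M, H) = (-606 + M)/(1 + H) (Q(M, H) = (M - 606)/(H + 1) = (-606 + M)/(1 + H))
√(Q(-1160, 8*1 - 15) + 3270084) = √((-606 - 1160)/(1 + (8*1 - 15)) + 3270084) = √(-1766/(1 + (8 - 15)) + 3270084) = √(-1766/(1 - 7) + 3270084) = √(-1766/(-6) + 3270084) = √(-⅙*(-1766) + 3270084) = √(883/3 + 3270084) = √(9811135/3) = √29433405/3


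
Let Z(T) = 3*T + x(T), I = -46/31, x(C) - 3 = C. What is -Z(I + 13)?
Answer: -1521/31 ≈ -49.065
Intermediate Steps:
x(C) = 3 + C
I = -46/31 (I = -46*1/31 = -46/31 ≈ -1.4839)
Z(T) = 3 + 4*T (Z(T) = 3*T + (3 + T) = 3 + 4*T)
-Z(I + 13) = -(3 + 4*(-46/31 + 13)) = -(3 + 4*(357/31)) = -(3 + 1428/31) = -1*1521/31 = -1521/31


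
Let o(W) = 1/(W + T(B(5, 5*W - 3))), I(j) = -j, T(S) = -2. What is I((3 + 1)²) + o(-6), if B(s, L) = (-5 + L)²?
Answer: -129/8 ≈ -16.125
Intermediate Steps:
o(W) = 1/(-2 + W) (o(W) = 1/(W - 2) = 1/(-2 + W))
I((3 + 1)²) + o(-6) = -(3 + 1)² + 1/(-2 - 6) = -1*4² + 1/(-8) = -1*16 - ⅛ = -16 - ⅛ = -129/8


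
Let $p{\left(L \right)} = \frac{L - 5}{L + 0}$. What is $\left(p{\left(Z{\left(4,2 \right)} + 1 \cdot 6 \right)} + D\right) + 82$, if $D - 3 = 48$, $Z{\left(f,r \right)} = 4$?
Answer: $\frac{267}{2} \approx 133.5$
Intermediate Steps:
$D = 51$ ($D = 3 + 48 = 51$)
$p{\left(L \right)} = \frac{-5 + L}{L}$
$\left(p{\left(Z{\left(4,2 \right)} + 1 \cdot 6 \right)} + D\right) + 82 = \left(\frac{-5 + \left(4 + 1 \cdot 6\right)}{4 + 1 \cdot 6} + 51\right) + 82 = \left(\frac{-5 + \left(4 + 6\right)}{4 + 6} + 51\right) + 82 = \left(\frac{-5 + 10}{10} + 51\right) + 82 = \left(\frac{1}{10} \cdot 5 + 51\right) + 82 = \left(\frac{1}{2} + 51\right) + 82 = \frac{103}{2} + 82 = \frac{267}{2}$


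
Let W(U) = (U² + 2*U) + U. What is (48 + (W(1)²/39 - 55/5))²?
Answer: 2128681/1521 ≈ 1399.5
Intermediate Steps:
W(U) = U² + 3*U
(48 + (W(1)²/39 - 55/5))² = (48 + ((1*(3 + 1))²/39 - 55/5))² = (48 + ((1*4)²*(1/39) - 55*⅕))² = (48 + (4²*(1/39) - 11))² = (48 + (16*(1/39) - 11))² = (48 + (16/39 - 11))² = (48 - 413/39)² = (1459/39)² = 2128681/1521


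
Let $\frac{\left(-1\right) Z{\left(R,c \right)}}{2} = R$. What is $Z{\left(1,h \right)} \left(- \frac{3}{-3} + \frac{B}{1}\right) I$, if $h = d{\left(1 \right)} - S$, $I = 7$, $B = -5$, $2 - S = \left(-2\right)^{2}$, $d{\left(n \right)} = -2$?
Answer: $56$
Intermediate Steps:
$S = -2$ ($S = 2 - \left(-2\right)^{2} = 2 - 4 = -2$)
$h = 0$ ($h = -2 - -2 = -2 + 2 = 0$)
$Z{\left(R,c \right)} = - 2 R$
$Z{\left(1,h \right)} \left(- \frac{3}{-3} + \frac{B}{1}\right) I = \left(-2\right) 1 \left(- \frac{3}{-3} - \frac{5}{1}\right) 7 = - 2 \left(\left(-3\right) \left(- \frac{1}{3}\right) - 5\right) 7 = - 2 \left(1 - 5\right) 7 = \left(-2\right) \left(-4\right) 7 = 8 \cdot 7 = 56$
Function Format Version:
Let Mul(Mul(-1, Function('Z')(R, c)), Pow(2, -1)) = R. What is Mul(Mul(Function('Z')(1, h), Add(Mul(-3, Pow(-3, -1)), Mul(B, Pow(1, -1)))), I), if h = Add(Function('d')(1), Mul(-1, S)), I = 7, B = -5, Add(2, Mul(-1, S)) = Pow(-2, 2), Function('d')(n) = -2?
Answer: 56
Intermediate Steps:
S = -2 (S = Add(2, Mul(-1, Pow(-2, 2))) = Add(2, Mul(-1, 4)) = Add(2, -4) = -2)
h = 0 (h = Add(-2, Mul(-1, -2)) = Add(-2, 2) = 0)
Function('Z')(R, c) = Mul(-2, R)
Mul(Mul(Function('Z')(1, h), Add(Mul(-3, Pow(-3, -1)), Mul(B, Pow(1, -1)))), I) = Mul(Mul(Mul(-2, 1), Add(Mul(-3, Pow(-3, -1)), Mul(-5, Pow(1, -1)))), 7) = Mul(Mul(-2, Add(Mul(-3, Rational(-1, 3)), Mul(-5, 1))), 7) = Mul(Mul(-2, Add(1, -5)), 7) = Mul(Mul(-2, -4), 7) = Mul(8, 7) = 56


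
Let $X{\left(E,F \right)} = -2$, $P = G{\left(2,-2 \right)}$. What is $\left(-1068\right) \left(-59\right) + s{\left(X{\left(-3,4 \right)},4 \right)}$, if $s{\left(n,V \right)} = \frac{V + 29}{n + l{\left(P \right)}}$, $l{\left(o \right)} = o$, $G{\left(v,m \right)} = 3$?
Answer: $63045$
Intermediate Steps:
$P = 3$
$s{\left(n,V \right)} = \frac{29 + V}{3 + n}$ ($s{\left(n,V \right)} = \frac{V + 29}{n + 3} = \frac{29 + V}{3 + n}$)
$\left(-1068\right) \left(-59\right) + s{\left(X{\left(-3,4 \right)},4 \right)} = \left(-1068\right) \left(-59\right) + \frac{29 + 4}{3 - 2} = 63012 + 1^{-1} \cdot 33 = 63012 + 1 \cdot 33 = 63012 + 33 = 63045$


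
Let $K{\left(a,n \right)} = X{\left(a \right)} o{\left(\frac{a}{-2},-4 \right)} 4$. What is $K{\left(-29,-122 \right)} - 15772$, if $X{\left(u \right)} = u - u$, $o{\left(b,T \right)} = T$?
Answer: $-15772$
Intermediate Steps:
$X{\left(u \right)} = 0$
$K{\left(a,n \right)} = 0$ ($K{\left(a,n \right)} = 0 \left(-4\right) 4 = 0 \cdot 4 = 0$)
$K{\left(-29,-122 \right)} - 15772 = 0 - 15772 = -15772$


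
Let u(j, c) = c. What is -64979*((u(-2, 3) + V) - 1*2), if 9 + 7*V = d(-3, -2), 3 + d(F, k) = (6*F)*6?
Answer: 7342627/7 ≈ 1.0489e+6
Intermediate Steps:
d(F, k) = -3 + 36*F (d(F, k) = -3 + (6*F)*6 = -3 + 36*F)
V = -120/7 (V = -9/7 + (-3 + 36*(-3))/7 = -9/7 + (-3 - 108)/7 = -9/7 + (⅐)*(-111) = -9/7 - 111/7 = -120/7 ≈ -17.143)
-64979*((u(-2, 3) + V) - 1*2) = -64979*((3 - 120/7) - 1*2) = -64979*(-99/7 - 2) = -64979*(-113/7) = 7342627/7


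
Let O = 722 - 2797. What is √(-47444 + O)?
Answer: I*√49519 ≈ 222.53*I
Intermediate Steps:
O = -2075
√(-47444 + O) = √(-47444 - 2075) = √(-49519) = I*√49519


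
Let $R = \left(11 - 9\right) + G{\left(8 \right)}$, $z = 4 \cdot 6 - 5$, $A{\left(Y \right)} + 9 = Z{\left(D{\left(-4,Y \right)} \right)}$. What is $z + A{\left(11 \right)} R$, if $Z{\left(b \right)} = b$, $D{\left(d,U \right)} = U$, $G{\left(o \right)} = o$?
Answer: $39$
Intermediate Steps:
$A{\left(Y \right)} = -9 + Y$
$z = 19$ ($z = 24 - 5 = 19$)
$R = 10$ ($R = \left(11 - 9\right) + 8 = 2 + 8 = 10$)
$z + A{\left(11 \right)} R = 19 + \left(-9 + 11\right) 10 = 19 + 2 \cdot 10 = 19 + 20 = 39$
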